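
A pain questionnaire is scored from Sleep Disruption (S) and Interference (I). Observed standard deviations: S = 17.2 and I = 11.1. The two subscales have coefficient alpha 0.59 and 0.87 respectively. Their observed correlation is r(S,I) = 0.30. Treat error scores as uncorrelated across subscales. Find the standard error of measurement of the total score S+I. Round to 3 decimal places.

11.718

Var(total) = 419.05 + 114.552 = 533.602.
True-score variance = 281.738 + 114.552 = 396.29, so reliability = 0.7427.
Error variance = 533.602 − 396.29 = 137.312; SEM = √137.312 = 11.718.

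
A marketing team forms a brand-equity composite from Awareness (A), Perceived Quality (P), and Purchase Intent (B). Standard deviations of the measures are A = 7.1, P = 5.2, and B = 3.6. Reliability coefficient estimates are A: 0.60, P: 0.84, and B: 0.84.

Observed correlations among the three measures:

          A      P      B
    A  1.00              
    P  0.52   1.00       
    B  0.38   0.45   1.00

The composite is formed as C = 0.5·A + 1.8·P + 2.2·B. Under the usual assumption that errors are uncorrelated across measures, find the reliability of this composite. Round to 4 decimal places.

Var(C) = 0.5²·7.1² + 1.8²·5.2² + 2.2²·3.6² + 2·[0.9·7.1·5.2·0.52 + 1.1·7.1·3.6·0.38 + 3.96·5.2·3.6·0.45] = 162.939 + 122.643 = 285.582.
Under uncorrelated errors the observed covariances equal the true-score covariances, so only the own-variance terms attenuate.
True-score variance = [0.5²·7.1²·0.60 + 1.8²·5.2²·0.84 + 2.2²·3.6²·0.84] + 122.643 = 133.844 + 122.643 = 256.487.
Reliability = 256.487 / 285.582 = 0.8981.

0.8981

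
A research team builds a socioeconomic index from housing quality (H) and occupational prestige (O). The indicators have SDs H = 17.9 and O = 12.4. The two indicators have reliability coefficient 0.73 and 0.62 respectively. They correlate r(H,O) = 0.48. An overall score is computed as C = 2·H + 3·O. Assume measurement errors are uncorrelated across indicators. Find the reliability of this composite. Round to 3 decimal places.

Var(C) = 2²·17.9² + 3²·12.4² + 2·[6·17.9·12.4·0.48] = 2665.48 + 1278.49 = 3943.97.
With uncorrelated errors the cross-covariances are all true-score covariance, so they carry over unchanged; only the diagonal terms shrink to ρᵢσᵢ².
True-score variance = [2²·17.9²·0.73 + 3²·12.4²·0.62] + 1278.49 = 1793.58 + 1278.49 = 3072.07.
Reliability = 3072.07 / 3943.97 = 0.779.

0.779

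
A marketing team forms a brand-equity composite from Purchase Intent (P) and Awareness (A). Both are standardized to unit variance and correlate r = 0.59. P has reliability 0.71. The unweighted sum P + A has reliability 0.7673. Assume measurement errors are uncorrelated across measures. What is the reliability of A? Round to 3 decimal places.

Var(P+A) = 2 + 2·0.59 = 3.180.
True-score variance = ρ_P + ρ_A + 2·0.59, so 0.7673 = (0.71 + ρ_A + 1.18) / 3.180.
ρ_A = 0.7673·3.180 − 0.71 − 1.18 = 0.550.

0.550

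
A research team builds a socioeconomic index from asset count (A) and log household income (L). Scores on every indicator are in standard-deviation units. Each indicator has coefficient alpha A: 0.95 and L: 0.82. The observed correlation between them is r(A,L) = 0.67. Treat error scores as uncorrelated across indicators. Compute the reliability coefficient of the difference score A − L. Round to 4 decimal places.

Var(A−L) = 1 + 1 − 2·0.67 = 2 − 1.34 = 0.66.
Under uncorrelated errors the observed covariances equal the true-score covariances, so only the own-variance terms attenuate.
True-score variance = [0.95 + 0.82] − 1.34 = 1.77 − 1.34 = 0.43.
Reliability = 0.43 / 0.66 = 0.6515.

0.6515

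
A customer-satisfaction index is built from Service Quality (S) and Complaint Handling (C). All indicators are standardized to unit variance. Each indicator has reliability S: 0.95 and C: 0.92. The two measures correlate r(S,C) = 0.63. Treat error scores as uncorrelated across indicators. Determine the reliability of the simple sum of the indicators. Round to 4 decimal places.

Var(S+C) = 2 + 2·[0.63] = 2 + 1.26 = 3.26.
With uncorrelated errors the cross-covariances are all true-score covariance, so they carry over unchanged; only the diagonal terms shrink to ρᵢσᵢ².
True-score variance = [0.95 + 0.92] + 1.26 = 1.87 + 1.26 = 3.13.
Reliability = 3.13 / 3.26 = 0.9601.

0.9601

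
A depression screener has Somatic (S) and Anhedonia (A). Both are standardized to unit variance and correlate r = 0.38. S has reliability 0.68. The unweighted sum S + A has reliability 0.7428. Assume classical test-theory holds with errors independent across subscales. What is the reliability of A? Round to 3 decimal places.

0.610

Var(S+A) = 2 + 2·0.38 = 2.760.
True-score variance = ρ_S + ρ_A + 2·0.38, so 0.7428 = (0.68 + ρ_A + 0.76) / 2.760.
ρ_A = 0.7428·2.760 − 0.68 − 0.76 = 0.610.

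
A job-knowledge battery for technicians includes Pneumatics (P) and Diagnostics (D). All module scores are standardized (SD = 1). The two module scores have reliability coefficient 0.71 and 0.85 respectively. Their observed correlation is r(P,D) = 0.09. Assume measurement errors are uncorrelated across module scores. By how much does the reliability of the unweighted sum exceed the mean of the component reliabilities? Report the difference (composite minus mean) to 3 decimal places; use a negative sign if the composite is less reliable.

0.018

Var(sum) = 2 + 0.18 = 2.18; true-score variance = 1.56 + 0.18 = 1.74; composite reliability = 0.7982.
Mean component reliability = 0.7800.
Difference = 0.7982 − 0.7800 = 0.018.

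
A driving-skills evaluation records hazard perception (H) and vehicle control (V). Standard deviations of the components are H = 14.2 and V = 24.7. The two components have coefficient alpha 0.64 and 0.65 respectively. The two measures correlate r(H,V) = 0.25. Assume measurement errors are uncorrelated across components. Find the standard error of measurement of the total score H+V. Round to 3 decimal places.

Var(total) = 811.73 + 175.37 = 987.1.
True-score variance = 525.608 + 175.37 = 700.978, so reliability = 0.7101.
Error variance = 987.1 − 700.978 = 286.122; SEM = √286.122 = 16.915.

16.915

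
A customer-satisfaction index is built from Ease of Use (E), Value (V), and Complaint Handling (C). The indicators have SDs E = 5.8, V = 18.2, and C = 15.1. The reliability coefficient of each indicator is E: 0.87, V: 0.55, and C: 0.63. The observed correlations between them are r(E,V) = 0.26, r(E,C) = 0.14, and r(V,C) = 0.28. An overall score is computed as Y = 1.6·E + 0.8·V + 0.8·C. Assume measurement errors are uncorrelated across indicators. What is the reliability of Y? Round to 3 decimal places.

0.751

Var(Y) = 1.6²·5.8² + 0.8²·18.2² + 0.8²·15.1² + 2·[1.28·5.8·18.2·0.26 + 1.28·5.8·15.1·0.14 + 0.64·18.2·15.1·0.28] = 444.038 + 200.145 = 644.183.
Under uncorrelated errors the observed covariances equal the true-score covariances, so only the own-variance terms attenuate.
True-score variance = [1.6²·5.8²·0.87 + 0.8²·18.2²·0.55 + 0.8²·15.1²·0.63] + 200.145 = 283.453 + 200.145 = 483.598.
Reliability = 483.598 / 644.183 = 0.751.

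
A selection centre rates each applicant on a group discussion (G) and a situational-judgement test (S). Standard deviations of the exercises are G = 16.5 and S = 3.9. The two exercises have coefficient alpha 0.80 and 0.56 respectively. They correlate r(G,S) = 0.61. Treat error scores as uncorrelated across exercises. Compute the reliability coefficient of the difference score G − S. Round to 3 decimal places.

0.707

Var(G−S) = 16.5² + 3.9² − 2·16.5·3.9·0.61 = 287.46 − 78.507 = 208.953.
With uncorrelated errors the cross-covariances are all true-score covariance, so they carry over unchanged; only the diagonal terms shrink to ρᵢσᵢ².
True-score variance = [16.5²·0.80 + 3.9²·0.56] − 78.507 = 226.318 − 78.507 = 147.811.
Reliability = 147.811 / 208.953 = 0.707.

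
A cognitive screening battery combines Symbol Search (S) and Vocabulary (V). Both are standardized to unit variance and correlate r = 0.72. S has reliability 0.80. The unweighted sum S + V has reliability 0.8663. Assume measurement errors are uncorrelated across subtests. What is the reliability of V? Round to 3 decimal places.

Var(S+V) = 2 + 2·0.72 = 3.440.
True-score variance = ρ_S + ρ_V + 2·0.72, so 0.8663 = (0.80 + ρ_V + 1.44) / 3.440.
ρ_V = 0.8663·3.440 − 0.80 − 1.44 = 0.740.

0.740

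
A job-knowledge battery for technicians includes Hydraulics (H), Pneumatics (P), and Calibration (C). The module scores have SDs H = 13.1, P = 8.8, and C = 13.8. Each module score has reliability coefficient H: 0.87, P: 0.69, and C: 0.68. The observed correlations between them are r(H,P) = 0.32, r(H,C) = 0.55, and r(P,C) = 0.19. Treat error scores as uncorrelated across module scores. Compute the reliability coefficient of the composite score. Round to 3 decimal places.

Var(H+P+C) = 13.1² + 8.8² + 13.8² + 2·[13.1·8.8·0.32 + 13.1·13.8·0.55 + 8.8·13.8·0.19] = 439.49 + 318.784 = 758.274.
Because errors are independent across components, Cov(Tᵢ,Tⱼ) = Cov(Xᵢ,Xⱼ); the off-diagonal part of the true-score variance is the same as above.
True-score variance = [13.1²·0.87 + 8.8²·0.69 + 13.8²·0.68] + 318.784 = 332.233 + 318.784 = 651.018.
Reliability = 651.018 / 758.274 = 0.859.

0.859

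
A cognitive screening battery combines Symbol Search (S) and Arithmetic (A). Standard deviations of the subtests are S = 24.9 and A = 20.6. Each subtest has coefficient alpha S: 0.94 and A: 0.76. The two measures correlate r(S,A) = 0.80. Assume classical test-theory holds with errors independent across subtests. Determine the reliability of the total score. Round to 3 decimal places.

Var(S+A) = 24.9² + 20.6² + 2·[24.9·20.6·0.80] = 1044.37 + 820.704 = 1865.07.
Because errors are independent across components, Cov(Tᵢ,Tⱼ) = Cov(Xᵢ,Xⱼ); the off-diagonal part of the true-score variance is the same as above.
True-score variance = [24.9²·0.94 + 20.6²·0.76] + 820.704 = 905.323 + 820.704 = 1726.03.
Reliability = 1726.03 / 1865.07 = 0.925.

0.925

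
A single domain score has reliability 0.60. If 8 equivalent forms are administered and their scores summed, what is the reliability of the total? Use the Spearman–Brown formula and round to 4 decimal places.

0.9231

ρ_k = kρ / (1 + (k−1)ρ) = 8·0.60 / (1 + 7·0.60) = 4.800 / 5.200 = 0.9231.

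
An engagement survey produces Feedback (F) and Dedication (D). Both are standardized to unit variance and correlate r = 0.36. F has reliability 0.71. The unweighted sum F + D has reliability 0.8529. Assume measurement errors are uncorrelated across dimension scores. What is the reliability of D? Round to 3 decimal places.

0.890

Var(F+D) = 2 + 2·0.36 = 2.720.
True-score variance = ρ_F + ρ_D + 2·0.36, so 0.8529 = (0.71 + ρ_D + 0.72) / 2.720.
ρ_D = 0.8529·2.720 − 0.71 − 0.72 = 0.890.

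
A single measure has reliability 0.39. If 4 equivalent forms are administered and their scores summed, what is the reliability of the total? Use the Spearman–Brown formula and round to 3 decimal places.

0.719

ρ_k = kρ / (1 + (k−1)ρ) = 4·0.39 / (1 + 3·0.39) = 1.560 / 2.170 = 0.719.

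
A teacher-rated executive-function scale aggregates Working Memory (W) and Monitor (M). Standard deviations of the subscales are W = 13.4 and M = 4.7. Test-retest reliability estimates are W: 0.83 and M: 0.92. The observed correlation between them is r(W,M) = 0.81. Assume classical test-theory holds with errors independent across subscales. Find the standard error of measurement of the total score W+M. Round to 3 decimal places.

Var(total) = 201.65 + 102.028 = 303.678.
True-score variance = 169.358 + 102.028 = 271.385, so reliability = 0.8937.
Error variance = 303.678 − 271.385 = 32.2924; SEM = √32.2924 = 5.683.

5.683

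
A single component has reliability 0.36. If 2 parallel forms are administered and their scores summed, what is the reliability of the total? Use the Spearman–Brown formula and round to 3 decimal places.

ρ_k = kρ / (1 + (k−1)ρ) = 2·0.36 / (1 + 1·0.36) = 0.720 / 1.360 = 0.529.

0.529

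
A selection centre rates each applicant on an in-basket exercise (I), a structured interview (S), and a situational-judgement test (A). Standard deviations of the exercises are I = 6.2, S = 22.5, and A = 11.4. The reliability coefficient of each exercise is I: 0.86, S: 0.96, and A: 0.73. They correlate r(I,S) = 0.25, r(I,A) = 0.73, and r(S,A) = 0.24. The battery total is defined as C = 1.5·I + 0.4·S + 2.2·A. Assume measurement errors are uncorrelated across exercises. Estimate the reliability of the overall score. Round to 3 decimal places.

Var(C) = 1.5²·6.2² + 0.4²·22.5² + 2.2²·11.4² + 2·[0.6·6.2·22.5·0.25 + 3.3·6.2·11.4·0.73 + 0.88·22.5·11.4·0.24] = 796.496 + 490.732 = 1287.23.
With uncorrelated errors the cross-covariances are all true-score covariance, so they carry over unchanged; only the diagonal terms shrink to ρᵢσᵢ².
True-score variance = [1.5²·6.2²·0.86 + 0.4²·22.5²·0.96 + 2.2²·11.4²·0.73] + 490.732 = 611.316 + 490.732 = 1102.05.
Reliability = 1102.05 / 1287.23 = 0.856.

0.856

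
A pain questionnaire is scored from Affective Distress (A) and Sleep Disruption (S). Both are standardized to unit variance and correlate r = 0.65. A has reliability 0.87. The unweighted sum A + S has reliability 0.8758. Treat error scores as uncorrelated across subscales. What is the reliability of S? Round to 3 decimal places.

Var(A+S) = 2 + 2·0.65 = 3.300.
True-score variance = ρ_A + ρ_S + 2·0.65, so 0.8758 = (0.87 + ρ_S + 1.30) / 3.300.
ρ_S = 0.8758·3.300 − 0.87 − 1.30 = 0.720.

0.720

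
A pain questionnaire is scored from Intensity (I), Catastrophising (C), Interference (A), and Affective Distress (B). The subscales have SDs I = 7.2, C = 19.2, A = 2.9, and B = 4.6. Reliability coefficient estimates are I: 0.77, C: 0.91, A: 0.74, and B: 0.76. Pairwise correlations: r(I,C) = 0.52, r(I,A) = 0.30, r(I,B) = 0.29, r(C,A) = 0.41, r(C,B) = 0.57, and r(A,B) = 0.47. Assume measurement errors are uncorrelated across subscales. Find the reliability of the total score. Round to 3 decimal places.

0.933

Var(I+C+A+B) = 7.2² + 19.2² + 2.9² + 4.6² + 2·[7.2·19.2·0.52 + 7.2·2.9·0.30 + 7.2·4.6·0.29 + 19.2·2.9·0.41 + 19.2·4.6·0.57 + 2.9·4.6·0.47] = 450.05 + 334.389 = 784.439.
Because errors are independent across components, Cov(Tᵢ,Tⱼ) = Cov(Xᵢ,Xⱼ); the off-diagonal part of the true-score variance is the same as above.
True-score variance = [7.2²·0.77 + 19.2²·0.91 + 2.9²·0.74 + 4.6²·0.76] + 334.389 = 397.684 + 334.389 = 732.073.
Reliability = 732.073 / 784.439 = 0.933.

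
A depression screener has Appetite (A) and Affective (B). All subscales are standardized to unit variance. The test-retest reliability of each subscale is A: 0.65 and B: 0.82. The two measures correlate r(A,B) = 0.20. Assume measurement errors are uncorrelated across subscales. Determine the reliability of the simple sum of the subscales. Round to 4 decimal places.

0.7792

Var(A+B) = 2 + 2·[0.20] = 2 + 0.4 = 2.4.
With uncorrelated errors the cross-covariances are all true-score covariance, so they carry over unchanged; only the diagonal terms shrink to ρᵢσᵢ².
True-score variance = [0.65 + 0.82] + 0.4 = 1.47 + 0.4 = 1.87.
Reliability = 1.87 / 2.4 = 0.7792.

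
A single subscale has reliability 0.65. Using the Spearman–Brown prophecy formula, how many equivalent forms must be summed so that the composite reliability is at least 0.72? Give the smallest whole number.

2

k ≥ ρ*(1−ρ₁)/(ρ₁(1−ρ*)) = 0.72·0.35 / (0.65·0.28) = 1.385.
Smallest integer k = 2.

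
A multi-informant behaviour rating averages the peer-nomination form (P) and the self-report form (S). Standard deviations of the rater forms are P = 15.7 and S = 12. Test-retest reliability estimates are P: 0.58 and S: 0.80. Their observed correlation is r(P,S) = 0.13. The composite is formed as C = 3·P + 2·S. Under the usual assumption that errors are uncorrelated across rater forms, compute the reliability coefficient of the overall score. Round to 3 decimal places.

Var(C) = 3²·15.7² + 2²·12² + 2·[6·15.7·12·0.13] = 2794.41 + 293.904 = 3088.31.
With uncorrelated errors the cross-covariances are all true-score covariance, so they carry over unchanged; only the diagonal terms shrink to ρᵢσᵢ².
True-score variance = [3²·15.7²·0.58 + 2²·12²·0.80] + 293.904 = 1747.48 + 293.904 = 2041.38.
Reliability = 2041.38 / 3088.31 = 0.661.

0.661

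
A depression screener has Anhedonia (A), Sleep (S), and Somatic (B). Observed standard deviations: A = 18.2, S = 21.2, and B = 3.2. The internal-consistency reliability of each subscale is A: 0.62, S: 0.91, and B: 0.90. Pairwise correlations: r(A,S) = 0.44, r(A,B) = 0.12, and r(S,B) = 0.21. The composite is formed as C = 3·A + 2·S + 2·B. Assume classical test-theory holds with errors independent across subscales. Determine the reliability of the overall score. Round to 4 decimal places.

0.8159

Var(C) = 3²·18.2² + 2²·21.2² + 2²·3.2² + 2·[6·18.2·21.2·0.44 + 6·18.2·3.2·0.12 + 4·21.2·3.2·0.21] = 4819.88 + 2235.07 = 7054.95.
Because errors are independent across components, Cov(Tᵢ,Tⱼ) = Cov(Xᵢ,Xⱼ); the off-diagonal part of the true-score variance is the same as above.
True-score variance = [3²·18.2²·0.62 + 2²·21.2²·0.91 + 2²·3.2²·0.90] + 2235.07 = 3521.14 + 2235.07 = 5756.22.
Reliability = 5756.22 / 7054.95 = 0.8159.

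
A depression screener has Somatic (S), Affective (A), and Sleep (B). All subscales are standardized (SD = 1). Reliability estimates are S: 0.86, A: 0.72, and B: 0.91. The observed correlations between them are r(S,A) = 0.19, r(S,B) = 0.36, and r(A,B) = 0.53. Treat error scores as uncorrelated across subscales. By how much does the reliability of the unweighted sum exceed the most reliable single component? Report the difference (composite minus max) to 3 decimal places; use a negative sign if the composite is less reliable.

Var(sum) = 3 + 2.16 = 5.16; true-score variance = 2.49 + 2.16 = 4.65; composite reliability = 0.9012.
Max component reliability = 0.9100.
Difference = 0.9012 − 0.9100 = -0.009.

-0.009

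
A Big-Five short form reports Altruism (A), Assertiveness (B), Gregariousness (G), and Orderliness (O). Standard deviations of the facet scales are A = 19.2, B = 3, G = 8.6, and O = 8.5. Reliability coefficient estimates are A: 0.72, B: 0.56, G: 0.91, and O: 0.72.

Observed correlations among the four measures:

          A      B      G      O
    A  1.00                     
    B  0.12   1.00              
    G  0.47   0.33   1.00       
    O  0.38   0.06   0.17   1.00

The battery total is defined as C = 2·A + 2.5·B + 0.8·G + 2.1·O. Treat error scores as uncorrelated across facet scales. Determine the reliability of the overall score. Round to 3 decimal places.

0.812

Var(C) = 2²·19.2² + 2.5²·3² + 0.8²·8.6² + 2.1²·8.5² + 2·[5·19.2·3·0.12 + 1.6·19.2·8.6·0.47 + 4.2·19.2·8.5·0.38 + 2·3·8.6·0.33 + 5.25·3·8.5·0.06 + 1.68·8.6·8.5·0.17] = 1896.77 + 930.271 = 2827.04.
Because errors are independent across components, Cov(Tᵢ,Tⱼ) = Cov(Xᵢ,Xⱼ); the off-diagonal part of the true-score variance is the same as above.
True-score variance = [2²·19.2²·0.72 + 2.5²·3²·0.56 + 0.8²·8.6²·0.91 + 2.1²·8.5²·0.72] + 930.271 = 1365.67 + 930.271 = 2295.94.
Reliability = 2295.94 / 2827.04 = 0.812.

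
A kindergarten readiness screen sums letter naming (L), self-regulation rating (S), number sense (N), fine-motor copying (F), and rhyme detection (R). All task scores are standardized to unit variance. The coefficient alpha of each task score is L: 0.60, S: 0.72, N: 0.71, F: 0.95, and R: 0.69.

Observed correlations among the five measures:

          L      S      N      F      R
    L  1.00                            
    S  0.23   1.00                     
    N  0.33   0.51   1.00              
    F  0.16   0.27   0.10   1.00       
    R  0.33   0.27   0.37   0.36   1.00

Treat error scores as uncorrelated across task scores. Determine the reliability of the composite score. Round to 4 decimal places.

Var(L+S+N+F+R) = 5 + 2·[0.23 + 0.33 + 0.16 + 0.33 + 0.51 + 0.27 + 0.27 + 0.10 + 0.37 + 0.36] = 5 + 5.86 = 10.86.
With uncorrelated errors the cross-covariances are all true-score covariance, so they carry over unchanged; only the diagonal terms shrink to ρᵢσᵢ².
True-score variance = [0.60 + 0.72 + 0.71 + 0.95 + 0.69] + 5.86 = 3.67 + 5.86 = 9.53.
Reliability = 9.53 / 10.86 = 0.8775.

0.8775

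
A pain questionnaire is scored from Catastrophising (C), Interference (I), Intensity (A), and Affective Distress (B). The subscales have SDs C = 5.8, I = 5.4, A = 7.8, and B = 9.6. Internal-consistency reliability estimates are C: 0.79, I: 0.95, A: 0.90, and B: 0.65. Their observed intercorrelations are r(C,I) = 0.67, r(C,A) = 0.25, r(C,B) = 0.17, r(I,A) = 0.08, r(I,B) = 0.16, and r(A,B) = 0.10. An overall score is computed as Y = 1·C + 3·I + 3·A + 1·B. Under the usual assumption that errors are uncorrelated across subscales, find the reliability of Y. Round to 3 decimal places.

0.918

Var(Y) = 5.8² + 3²·5.4² + 3²·7.8² + 9.6² + 2·[3·5.8·5.4·0.67 + 3·5.8·7.8·0.25 + 5.8·9.6·0.17 + 9·5.4·7.8·0.08 + 3·5.4·9.6·0.16 + 3·7.8·9.6·0.10] = 935.8 + 368.045 = 1303.84.
With uncorrelated errors the cross-covariances are all true-score covariance, so they carry over unchanged; only the diagonal terms shrink to ρᵢσᵢ².
True-score variance = [5.8²·0.79 + 3²·5.4²·0.95 + 3²·7.8²·0.90 + 9.6²·0.65] + 368.045 = 828.602 + 368.045 = 1196.65.
Reliability = 1196.65 / 1303.84 = 0.918.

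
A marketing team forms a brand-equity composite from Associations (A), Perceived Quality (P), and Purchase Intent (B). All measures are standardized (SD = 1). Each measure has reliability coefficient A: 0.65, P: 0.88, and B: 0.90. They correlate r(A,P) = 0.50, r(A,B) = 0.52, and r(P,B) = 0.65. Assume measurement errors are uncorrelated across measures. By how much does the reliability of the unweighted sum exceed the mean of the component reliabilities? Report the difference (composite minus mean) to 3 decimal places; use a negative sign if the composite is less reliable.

0.100

Var(sum) = 3 + 3.34 = 6.34; true-score variance = 2.43 + 3.34 = 5.77; composite reliability = 0.9101.
Mean component reliability = 0.8100.
Difference = 0.9101 − 0.8100 = 0.100.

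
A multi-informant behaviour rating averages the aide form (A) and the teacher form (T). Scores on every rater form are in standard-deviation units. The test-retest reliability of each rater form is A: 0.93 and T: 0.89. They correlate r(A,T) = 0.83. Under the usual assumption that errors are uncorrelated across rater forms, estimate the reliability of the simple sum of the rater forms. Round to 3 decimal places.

0.951

Var(A+T) = 2 + 2·[0.83] = 2 + 1.66 = 3.66.
Under uncorrelated errors the observed covariances equal the true-score covariances, so only the own-variance terms attenuate.
True-score variance = [0.93 + 0.89] + 1.66 = 1.82 + 1.66 = 3.48.
Reliability = 3.48 / 3.66 = 0.951.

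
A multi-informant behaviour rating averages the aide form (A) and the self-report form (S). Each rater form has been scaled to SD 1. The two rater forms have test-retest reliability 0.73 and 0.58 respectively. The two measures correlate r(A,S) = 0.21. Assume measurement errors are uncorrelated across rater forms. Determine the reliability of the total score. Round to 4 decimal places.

0.7149

Var(A+S) = 2 + 2·[0.21] = 2 + 0.42 = 2.42.
Under uncorrelated errors the observed covariances equal the true-score covariances, so only the own-variance terms attenuate.
True-score variance = [0.73 + 0.58] + 0.42 = 1.31 + 0.42 = 1.73.
Reliability = 1.73 / 2.42 = 0.7149.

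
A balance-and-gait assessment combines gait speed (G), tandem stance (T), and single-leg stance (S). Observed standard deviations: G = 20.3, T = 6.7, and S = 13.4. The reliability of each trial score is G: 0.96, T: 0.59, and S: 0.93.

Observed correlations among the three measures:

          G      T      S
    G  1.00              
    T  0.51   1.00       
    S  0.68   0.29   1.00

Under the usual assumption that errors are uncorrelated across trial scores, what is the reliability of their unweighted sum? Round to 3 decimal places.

0.960

Var(G+T+S) = 20.3² + 6.7² + 13.4² + 2·[20.3·6.7·0.51 + 20.3·13.4·0.68 + 6.7·13.4·0.29] = 636.54 + 560.75 = 1197.29.
Under uncorrelated errors the observed covariances equal the true-score covariances, so only the own-variance terms attenuate.
True-score variance = [20.3²·0.96 + 6.7²·0.59 + 13.4²·0.93] + 560.75 = 589.082 + 560.75 = 1149.83.
Reliability = 1149.83 / 1197.29 = 0.960.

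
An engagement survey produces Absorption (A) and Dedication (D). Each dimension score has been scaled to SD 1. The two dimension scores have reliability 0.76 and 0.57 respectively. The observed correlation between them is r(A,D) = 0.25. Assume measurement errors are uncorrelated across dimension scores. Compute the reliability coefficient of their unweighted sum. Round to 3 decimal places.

0.732

Var(A+D) = 2 + 2·[0.25] = 2 + 0.5 = 2.5.
With uncorrelated errors the cross-covariances are all true-score covariance, so they carry over unchanged; only the diagonal terms shrink to ρᵢσᵢ².
True-score variance = [0.76 + 0.57] + 0.5 = 1.33 + 0.5 = 1.83.
Reliability = 1.83 / 2.5 = 0.732.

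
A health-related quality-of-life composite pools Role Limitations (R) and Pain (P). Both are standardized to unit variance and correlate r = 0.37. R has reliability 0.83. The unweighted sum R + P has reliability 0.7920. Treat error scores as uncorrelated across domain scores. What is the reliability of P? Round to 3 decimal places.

0.600

Var(R+P) = 2 + 2·0.37 = 2.740.
True-score variance = ρ_R + ρ_P + 2·0.37, so 0.7920 = (0.83 + ρ_P + 0.74) / 2.740.
ρ_P = 0.7920·2.740 − 0.83 − 0.74 = 0.600.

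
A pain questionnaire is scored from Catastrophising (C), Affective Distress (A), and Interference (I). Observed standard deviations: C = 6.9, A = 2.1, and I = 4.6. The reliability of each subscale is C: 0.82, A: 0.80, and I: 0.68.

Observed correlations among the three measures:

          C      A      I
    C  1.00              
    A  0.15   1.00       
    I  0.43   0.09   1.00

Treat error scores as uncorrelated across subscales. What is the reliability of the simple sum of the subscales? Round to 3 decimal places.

0.848

Var(C+A+I) = 6.9² + 2.1² + 4.6² + 2·[6.9·2.1·0.15 + 6.9·4.6·0.43 + 2.1·4.6·0.09] = 73.18 + 33.3822 = 106.562.
Under uncorrelated errors the observed covariances equal the true-score covariances, so only the own-variance terms attenuate.
True-score variance = [6.9²·0.82 + 2.1²·0.80 + 4.6²·0.68] + 33.3822 = 56.957 + 33.3822 = 90.3392.
Reliability = 90.3392 / 106.562 = 0.848.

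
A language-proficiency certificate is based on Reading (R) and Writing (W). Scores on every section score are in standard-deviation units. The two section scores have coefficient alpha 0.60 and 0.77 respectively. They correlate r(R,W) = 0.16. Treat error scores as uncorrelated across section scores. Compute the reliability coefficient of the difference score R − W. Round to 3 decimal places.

Var(R−W) = 1 + 1 − 2·0.16 = 2 − 0.32 = 1.68.
With uncorrelated errors the cross-covariances are all true-score covariance, so they carry over unchanged; only the diagonal terms shrink to ρᵢσᵢ².
True-score variance = [0.60 + 0.77] − 0.32 = 1.37 − 0.32 = 1.05.
Reliability = 1.05 / 1.68 = 0.625.

0.625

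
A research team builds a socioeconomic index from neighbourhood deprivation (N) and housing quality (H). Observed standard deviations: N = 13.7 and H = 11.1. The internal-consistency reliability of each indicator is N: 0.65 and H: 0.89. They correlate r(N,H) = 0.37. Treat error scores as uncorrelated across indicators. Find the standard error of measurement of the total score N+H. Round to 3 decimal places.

Var(total) = 310.9 + 112.532 = 423.432.
True-score variance = 231.655 + 112.532 = 344.187, so reliability = 0.8129.
Error variance = 423.432 − 344.187 = 79.2446; SEM = √79.2446 = 8.902.

8.902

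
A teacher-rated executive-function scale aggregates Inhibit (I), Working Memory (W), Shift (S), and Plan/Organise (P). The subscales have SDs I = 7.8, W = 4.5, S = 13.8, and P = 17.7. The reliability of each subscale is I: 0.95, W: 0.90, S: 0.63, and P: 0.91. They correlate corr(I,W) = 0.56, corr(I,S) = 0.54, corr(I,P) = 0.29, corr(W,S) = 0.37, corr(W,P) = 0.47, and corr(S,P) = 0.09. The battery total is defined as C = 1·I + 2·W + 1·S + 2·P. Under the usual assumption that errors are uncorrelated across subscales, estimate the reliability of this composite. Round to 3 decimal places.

Var(C) = 7.8² + 2²·4.5² + 13.8² + 2²·17.7² + 2·[2·7.8·4.5·0.56 + 7.8·13.8·0.54 + 2·7.8·17.7·0.29 + 2·4.5·13.8·0.37 + 4·4.5·17.7·0.47 + 2·13.8·17.7·0.09] = 1585.44 + 834.35 = 2419.79.
With uncorrelated errors the cross-covariances are all true-score covariance, so they carry over unchanged; only the diagonal terms shrink to ρᵢσᵢ².
True-score variance = [7.8²·0.95 + 2²·4.5²·0.90 + 13.8²·0.63 + 2²·17.7²·0.91] + 834.35 = 1391.05 + 834.35 = 2225.4.
Reliability = 2225.4 / 2419.79 = 0.920.

0.920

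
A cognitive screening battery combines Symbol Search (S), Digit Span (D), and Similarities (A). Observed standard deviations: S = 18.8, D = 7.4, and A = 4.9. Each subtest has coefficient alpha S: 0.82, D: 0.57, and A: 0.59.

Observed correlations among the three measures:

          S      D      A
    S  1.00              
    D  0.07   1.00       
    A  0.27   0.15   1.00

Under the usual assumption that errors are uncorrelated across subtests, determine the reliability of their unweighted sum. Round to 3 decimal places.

Var(S+D+A) = 18.8² + 7.4² + 4.9² + 2·[18.8·7.4·0.07 + 18.8·4.9·0.27 + 7.4·4.9·0.15] = 432.21 + 80.0996 = 512.31.
Under uncorrelated errors the observed covariances equal the true-score covariances, so only the own-variance terms attenuate.
True-score variance = [18.8²·0.82 + 7.4²·0.57 + 4.9²·0.59] + 80.0996 = 335.2 + 80.0996 = 415.3.
Reliability = 415.3 / 512.31 = 0.811.

0.811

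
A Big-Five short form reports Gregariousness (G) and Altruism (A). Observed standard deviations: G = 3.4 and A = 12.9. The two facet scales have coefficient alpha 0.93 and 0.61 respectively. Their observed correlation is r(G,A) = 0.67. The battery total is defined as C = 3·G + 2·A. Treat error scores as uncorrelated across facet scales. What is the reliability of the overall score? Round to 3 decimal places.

0.762

Var(C) = 3²·3.4² + 2²·12.9² + 2·[6·3.4·12.9·0.67] = 769.68 + 352.634 = 1122.31.
Under uncorrelated errors the observed covariances equal the true-score covariances, so only the own-variance terms attenuate.
True-score variance = [3²·3.4²·0.93 + 2²·12.9²·0.61] + 352.634 = 502.798 + 352.634 = 855.432.
Reliability = 855.432 / 1122.31 = 0.762.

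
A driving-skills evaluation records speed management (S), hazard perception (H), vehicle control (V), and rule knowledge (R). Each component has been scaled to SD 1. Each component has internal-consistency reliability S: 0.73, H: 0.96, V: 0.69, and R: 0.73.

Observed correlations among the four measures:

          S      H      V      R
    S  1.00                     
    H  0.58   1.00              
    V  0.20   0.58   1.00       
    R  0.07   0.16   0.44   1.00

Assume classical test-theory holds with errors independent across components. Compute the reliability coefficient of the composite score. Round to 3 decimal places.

0.890

Var(S+H+V+R) = 4 + 2·[0.58 + 0.20 + 0.07 + 0.58 + 0.16 + 0.44] = 4 + 4.06 = 8.06.
Under uncorrelated errors the observed covariances equal the true-score covariances, so only the own-variance terms attenuate.
True-score variance = [0.73 + 0.96 + 0.69 + 0.73] + 4.06 = 3.11 + 4.06 = 7.17.
Reliability = 7.17 / 8.06 = 0.890.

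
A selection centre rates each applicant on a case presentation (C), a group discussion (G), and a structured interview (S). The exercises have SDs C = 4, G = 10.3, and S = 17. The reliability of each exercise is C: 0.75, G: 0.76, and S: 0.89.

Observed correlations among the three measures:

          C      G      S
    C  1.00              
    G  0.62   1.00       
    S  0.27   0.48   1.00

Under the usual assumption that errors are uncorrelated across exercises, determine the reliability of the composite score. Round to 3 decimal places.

0.908

Var(C+G+S) = 4² + 10.3² + 17² + 2·[4·10.3·0.62 + 4·17·0.27 + 10.3·17·0.48] = 411.09 + 255.904 = 666.994.
Because errors are independent across components, Cov(Tᵢ,Tⱼ) = Cov(Xᵢ,Xⱼ); the off-diagonal part of the true-score variance is the same as above.
True-score variance = [4²·0.75 + 10.3²·0.76 + 17²·0.89] + 255.904 = 349.838 + 255.904 = 605.742.
Reliability = 605.742 / 666.994 = 0.908.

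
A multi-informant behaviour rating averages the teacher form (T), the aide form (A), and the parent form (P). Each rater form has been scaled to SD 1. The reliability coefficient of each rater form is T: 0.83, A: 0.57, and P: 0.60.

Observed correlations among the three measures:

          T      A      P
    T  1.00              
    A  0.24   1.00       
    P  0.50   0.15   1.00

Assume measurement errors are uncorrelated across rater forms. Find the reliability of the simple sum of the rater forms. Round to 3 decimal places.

0.791

Var(T+A+P) = 3 + 2·[0.24 + 0.50 + 0.15] = 3 + 1.78 = 4.78.
Under uncorrelated errors the observed covariances equal the true-score covariances, so only the own-variance terms attenuate.
True-score variance = [0.83 + 0.57 + 0.60] + 1.78 = 2 + 1.78 = 3.78.
Reliability = 3.78 / 4.78 = 0.791.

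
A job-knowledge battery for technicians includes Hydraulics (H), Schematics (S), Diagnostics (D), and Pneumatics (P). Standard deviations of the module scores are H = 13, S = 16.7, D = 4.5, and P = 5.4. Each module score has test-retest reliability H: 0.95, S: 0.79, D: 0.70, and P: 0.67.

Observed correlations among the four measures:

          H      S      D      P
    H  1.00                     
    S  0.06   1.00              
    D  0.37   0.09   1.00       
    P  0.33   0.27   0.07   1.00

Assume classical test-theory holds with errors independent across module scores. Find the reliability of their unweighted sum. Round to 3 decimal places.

0.878

Var(H+S+D+P) = 13² + 16.7² + 4.5² + 5.4² + 2·[13·16.7·0.06 + 13·4.5·0.37 + 13·5.4·0.33 + 16.7·4.5·0.09 + 16.7·5.4·0.27 + 4.5·5.4·0.07] = 497.3 + 181.3 = 678.6.
With uncorrelated errors the cross-covariances are all true-score covariance, so they carry over unchanged; only the diagonal terms shrink to ρᵢσᵢ².
True-score variance = [13²·0.95 + 16.7²·0.79 + 4.5²·0.70 + 5.4²·0.67] + 181.3 = 414.585 + 181.3 = 595.885.
Reliability = 595.885 / 678.6 = 0.878.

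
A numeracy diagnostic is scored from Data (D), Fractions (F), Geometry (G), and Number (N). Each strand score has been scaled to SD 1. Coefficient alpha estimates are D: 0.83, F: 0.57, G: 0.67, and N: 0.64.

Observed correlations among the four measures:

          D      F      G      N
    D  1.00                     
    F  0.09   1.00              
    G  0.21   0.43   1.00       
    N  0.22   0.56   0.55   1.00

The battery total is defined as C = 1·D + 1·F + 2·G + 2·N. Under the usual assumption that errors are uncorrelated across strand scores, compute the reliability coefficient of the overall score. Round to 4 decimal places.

Var(C) = 1 + 1 + 2² + 2² + 2·[0.09 + 2·0.21 + 2·0.22 + 2·0.43 + 2·0.56 + 4·0.55] = 10 + 10.26 = 20.26.
Under uncorrelated errors the observed covariances equal the true-score covariances, so only the own-variance terms attenuate.
True-score variance = [0.83 + 0.57 + 2²·0.67 + 2²·0.64] + 10.26 = 6.64 + 10.26 = 16.9.
Reliability = 16.9 / 20.26 = 0.8342.

0.8342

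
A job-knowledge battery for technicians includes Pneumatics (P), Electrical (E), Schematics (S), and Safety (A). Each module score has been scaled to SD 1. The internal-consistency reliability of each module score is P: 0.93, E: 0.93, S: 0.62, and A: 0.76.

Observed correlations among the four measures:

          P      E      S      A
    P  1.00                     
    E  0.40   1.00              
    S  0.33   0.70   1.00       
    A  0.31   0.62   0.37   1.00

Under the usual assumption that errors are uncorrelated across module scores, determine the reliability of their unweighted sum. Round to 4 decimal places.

Var(P+E+S+A) = 4 + 2·[0.40 + 0.33 + 0.31 + 0.70 + 0.62 + 0.37] = 4 + 5.46 = 9.46.
Under uncorrelated errors the observed covariances equal the true-score covariances, so only the own-variance terms attenuate.
True-score variance = [0.93 + 0.93 + 0.62 + 0.76] + 5.46 = 3.24 + 5.46 = 8.7.
Reliability = 8.7 / 9.46 = 0.9197.

0.9197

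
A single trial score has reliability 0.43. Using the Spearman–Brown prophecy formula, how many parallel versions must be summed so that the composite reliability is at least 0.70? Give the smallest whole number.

4

k ≥ ρ*(1−ρ₁)/(ρ₁(1−ρ*)) = 0.70·0.57 / (0.43·0.30) = 3.093.
Smallest integer k = 4.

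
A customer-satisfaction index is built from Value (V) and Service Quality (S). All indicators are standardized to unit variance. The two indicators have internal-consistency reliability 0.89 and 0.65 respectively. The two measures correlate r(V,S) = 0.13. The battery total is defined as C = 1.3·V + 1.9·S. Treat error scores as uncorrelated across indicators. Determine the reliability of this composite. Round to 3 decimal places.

0.756

Var(C) = 1.3² + 1.9² + 2·[2.47·0.13] = 5.3 + 0.6422 = 5.9422.
With uncorrelated errors the cross-covariances are all true-score covariance, so they carry over unchanged; only the diagonal terms shrink to ρᵢσᵢ².
True-score variance = [1.3²·0.89 + 1.9²·0.65] + 0.6422 = 3.8506 + 0.6422 = 4.4928.
Reliability = 4.4928 / 5.9422 = 0.756.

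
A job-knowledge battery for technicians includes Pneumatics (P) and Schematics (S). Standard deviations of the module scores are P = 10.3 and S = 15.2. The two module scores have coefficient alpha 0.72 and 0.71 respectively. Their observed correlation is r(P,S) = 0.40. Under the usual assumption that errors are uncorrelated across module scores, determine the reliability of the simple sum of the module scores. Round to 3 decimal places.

0.791

Var(P+S) = 10.3² + 15.2² + 2·[10.3·15.2·0.40] = 337.13 + 125.248 = 462.378.
With uncorrelated errors the cross-covariances are all true-score covariance, so they carry over unchanged; only the diagonal terms shrink to ρᵢσᵢ².
True-score variance = [10.3²·0.72 + 15.2²·0.71] + 125.248 = 240.423 + 125.248 = 365.671.
Reliability = 365.671 / 462.378 = 0.791.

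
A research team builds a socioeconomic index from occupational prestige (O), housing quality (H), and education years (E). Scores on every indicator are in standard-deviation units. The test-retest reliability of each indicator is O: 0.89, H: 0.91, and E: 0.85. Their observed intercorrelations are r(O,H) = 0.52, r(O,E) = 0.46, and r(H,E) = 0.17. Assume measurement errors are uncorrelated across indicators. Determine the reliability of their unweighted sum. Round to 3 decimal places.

Var(O+H+E) = 3 + 2·[0.52 + 0.46 + 0.17] = 3 + 2.3 = 5.3.
Because errors are independent across components, Cov(Tᵢ,Tⱼ) = Cov(Xᵢ,Xⱼ); the off-diagonal part of the true-score variance is the same as above.
True-score variance = [0.89 + 0.91 + 0.85] + 2.3 = 2.65 + 2.3 = 4.95.
Reliability = 4.95 / 5.3 = 0.934.

0.934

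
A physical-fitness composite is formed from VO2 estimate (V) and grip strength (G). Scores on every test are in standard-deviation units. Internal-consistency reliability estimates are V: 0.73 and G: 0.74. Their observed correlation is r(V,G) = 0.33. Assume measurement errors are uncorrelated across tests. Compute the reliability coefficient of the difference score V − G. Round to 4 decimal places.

0.6045

Var(V−G) = 1 + 1 − 2·0.33 = 2 − 0.66 = 1.34.
With uncorrelated errors the cross-covariances are all true-score covariance, so they carry over unchanged; only the diagonal terms shrink to ρᵢσᵢ².
True-score variance = [0.73 + 0.74] − 0.66 = 1.47 − 0.66 = 0.81.
Reliability = 0.81 / 1.34 = 0.6045.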